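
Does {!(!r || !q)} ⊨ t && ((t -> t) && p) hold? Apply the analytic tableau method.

Initial set: {!(!r || !q); !(t && ((t -> t) && p))}.
!(!r || !q): α-rule — add !!r, !!q.
!(t && ((t -> t) && p)): β-rule — branch into !t  //  !((t -> t) && p).
  branch 1 (add !t):
    ○ open, literals {q=1, r=1, t=0}.
  branch 2 (add !((t -> t) && p)):
    !((t -> t) && p): β-rule — branch into !(t -> t)  //  !p.
      branch 2.1 (add !(t -> t)):
        !(t -> t): α-rule — add t, !t.
        × closes — contains both t and !t.
      branch 2.2 (add !p):
        ○ open, literals {p=0, q=1, r=1}.
1 branch closed, 2 open.
An open branch gives a countermodel: q=1, r=1, t=0 (unmentioned atoms arbitrary); the premises hold there but the conclusion fails.

No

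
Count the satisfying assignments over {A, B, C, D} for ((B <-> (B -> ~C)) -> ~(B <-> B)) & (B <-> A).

6

Initial set: {(((B <-> (B -> ~C)) -> ~(B <-> B)) & (B <-> A))}.
(((B <-> (B -> ~C)) -> ~(B <-> B)) & (B <-> A)): α-rule — add ((B <-> (B -> ~C)) -> ~(B <-> B)), (B <-> A).
((B <-> (B -> ~C)) -> ~(B <-> B)): β-rule — branch into ~(B <-> (B -> ~C))  //  ~(B <-> B).
  branch 1 (add ~(B <-> (B -> ~C))):
    (B <-> A): β-rule — branch into B, A  //  ~B, ~A.
      branch 1.1 (add B, A):
        ~(B <-> (B -> ~C)): β-rule — branch into B, ~(B -> ~C)  //  ~B, (B -> ~C).
          branch 1.1.1 (add B, ~(B -> ~C)):
            ~(B -> ~C): α-rule — add B, ~~C.
            ○ open, literals {A=T, B=T, C=T}.
          branch 1.1.2 (add ~B, (B -> ~C)):
            × closes — contains both B and ~B.
      branch 1.2 (add ~B, ~A):
        ~(B <-> (B -> ~C)): β-rule — branch into B, ~(B -> ~C)  //  ~B, (B -> ~C).
          branch 1.2.1 (add B, ~(B -> ~C)):
            × closes — contains both B and ~B.
          branch 1.2.2 (add ~B, (B -> ~C)):
            (B -> ~C): β-rule — branch into ~B  //  ~C.
              branch 1.2.2.1 (add ~B):
                ○ open, literals {A=F, B=F}.
              branch 1.2.2.2 (add ~C):
                ○ open, literals {A=F, B=F, C=F}.
  branch 2 (add ~(B <-> B)):
    (B <-> A): β-rule — branch into B, A  //  ~B, ~A.
      branch 2.1 (add B, A):
        ~(B <-> B): β-rule — branch into B, ~B  //  ~B, B.
          branch 2.1.1 (add B, ~B):
            × closes — contains both B and ~B.
          branch 2.1.2 (add ~B, B):
            × closes — contains both B and ~B.
      branch 2.2 (add ~B, ~A):
        ~(B <-> B): β-rule — branch into B, ~B  //  ~B, B.
          branch 2.2.1 (add B, ~B):
            × closes — contains both B and ~B.
          branch 2.2.2 (add ~B, B):
            × closes — contains both B and ~B.
6 branches closed, 3 open.
Each open branch fixes some atoms; the unmentioned ones are free. Counting distinct full assignments: branch {A=T, B=T, C=T} (D) contributes 2 new; branch {A=F, B=F} (C, D) contributes 4 new; branch {A=F, B=F, C=F} (D) contributes 0 new. Total: 6.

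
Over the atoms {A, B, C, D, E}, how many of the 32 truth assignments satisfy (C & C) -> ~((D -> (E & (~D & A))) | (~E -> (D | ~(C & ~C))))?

Initial set: {((C & C) -> ~((D -> (E & (~D & A))) | (~E -> (D | ~(C & ~C)))))}.
((C & C) -> ~((D -> (E & (~D & A))) | (~E -> (D | ~(C & ~C))))): β-rule — branch into ~(C & C)  //  ~((D -> (E & (~D & A))) | (~E -> (D | ~(C & ~C)))).
  branch 1 (add ~(C & C)):
    ~(C & C): β-rule — branch into ~C  //  ~C.
      branch 1.1 (add ~C):
        ○ open, literals {C=F}.
      branch 1.2 (add ~C):
        ○ open, literals {C=F}.
  branch 2 (add ~((D -> (E & (~D & A))) | (~E -> (D | ~(C & ~C))))):
    ~((D -> (E & (~D & A))) | (~E -> (D | ~(C & ~C)))): α-rule — add ~(D -> (E & (~D & A))), ~(~E -> (D | ~(C & ~C))).
    ~(D -> (E & (~D & A))): α-rule — add D, ~(E & (~D & A)).
    ~(~E -> (D | ~(C & ~C))): α-rule — add ~E, ~(D | ~(C & ~C)).
    ~(D | ~(C & ~C)): α-rule — add ~D, ~~(C & ~C).
    × closes — contains both D and ~D.
1 branch closed, 2 open.
Each open branch fixes some atoms; the unmentioned ones are free. Counting distinct full assignments: branch {C=F} (A, B, D, E) contributes 16 new; branch {C=F} (A, B, D, E) contributes 0 new. Total: 16.

16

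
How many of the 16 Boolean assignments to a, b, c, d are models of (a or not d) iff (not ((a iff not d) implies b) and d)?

2

Initial set: {T ((a or not d) iff (not ((a iff not d) implies b) and d))}.
T ((a or not d) iff (not ((a iff not d) implies b) and d)): β-rule — branch into T (a or not d), T (not ((a iff not d) implies b) and d)  //  F (a or not d), F (not ((a iff not d) implies b) and d).
  branch 1 (add T (a or not d), T (not ((a iff not d) implies b) and d)):
    T (not ((a iff not d) implies b) and d): α-rule — add T not ((a iff not d) implies b), T d.
    T not ((a iff not d) implies b): α-rule — add T (a iff not d), F b.
    T (a or not d): β-rule — branch into T a  //  T not d.
      branch 1.1 (add T a):
        T (a iff not d): β-rule — branch into T a, T not d  //  F a, F not d.
          branch 1.1.1 (add T a, T not d):
            × closes — contains both d and not d.
          branch 1.1.2 (add F a, F not d):
            × closes — contains both a and not a.
      branch 1.2 (add T not d):
        × closes — contains both d and not d.
  branch 2 (add F (a or not d), F (not ((a iff not d) implies b) and d)):
    F (a or not d): α-rule — add F a, F not d.
    F (not ((a iff not d) implies b) and d): β-rule — branch into F not ((a iff not d) implies b)  //  F d.
      branch 2.1 (add F not ((a iff not d) implies b)):
        F not ((a iff not d) implies b): β-rule — branch into F (a iff not d)  //  T b.
          branch 2.1.1 (add F (a iff not d)):
            F (a iff not d): β-rule — branch into T a, F not d  //  F a, T not d.
              branch 2.1.1.1 (add T a, F not d):
                × closes — contains both a and not a.
              branch 2.1.1.2 (add F a, T not d):
                × closes — contains both d and not d.
          branch 2.1.2 (add T b):
            ○ open, literals {a=false, b=true, d=true}.
      branch 2.2 (add F d):
        × closes — contains both d and not d.
6 branches closed, 1 open.
Each open branch fixes some atoms; the unmentioned ones are free. Counting distinct full assignments: branch {a=false, b=true, d=true} (c) contributes 2 new. Total: 2.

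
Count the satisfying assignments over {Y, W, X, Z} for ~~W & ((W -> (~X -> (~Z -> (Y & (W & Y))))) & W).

Initial set: {T (~~W & ((W -> (~X -> (~Z -> (Y & (W & Y))))) & W))}.
T (~~W & ((W -> (~X -> (~Z -> (Y & (W & Y))))) & W)): α-rule — add T ~~W, T ((W -> (~X -> (~Z -> (Y & (W & Y))))) & W).
T ~~W: drop double negation, giving T W.
T ((W -> (~X -> (~Z -> (Y & (W & Y))))) & W): α-rule — add T (W -> (~X -> (~Z -> (Y & (W & Y))))), T W.
T (W -> (~X -> (~Z -> (Y & (W & Y))))): β-rule — branch into F W  //  T (~X -> (~Z -> (Y & (W & Y)))).
  branch 1 (add F W):
    × closes — contains both W and ~W.
  branch 2 (add T (~X -> (~Z -> (Y & (W & Y))))):
    T (~X -> (~Z -> (Y & (W & Y)))): β-rule — branch into F ~X  //  T (~Z -> (Y & (W & Y))).
      branch 2.1 (add F ~X):
        ○ open, literals {W=1, X=1}.
      branch 2.2 (add T (~Z -> (Y & (W & Y)))):
        T (~Z -> (Y & (W & Y))): β-rule — branch into F ~Z  //  T (Y & (W & Y)).
          branch 2.2.1 (add F ~Z):
            ○ open, literals {W=1, Z=1}.
          branch 2.2.2 (add T (Y & (W & Y))):
            T (Y & (W & Y)): α-rule — add T Y, T (W & Y).
            T (W & Y): α-rule — add T W, T Y.
            ○ open, literals {W=1, Y=1}.
1 branch closed, 3 open.
Each open branch fixes some atoms; the unmentioned ones are free. Counting distinct full assignments: branch {W=1, X=1} (Y, Z) contributes 4 new; branch {W=1, Z=1} (Y, X) contributes 2 new; branch {W=1, Y=1} (X, Z) contributes 1 new. Total: 7.

7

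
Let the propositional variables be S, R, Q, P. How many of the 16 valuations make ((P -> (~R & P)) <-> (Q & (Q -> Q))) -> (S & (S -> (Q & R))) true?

Initial set: {T (((P -> (~R & P)) <-> (Q & (Q -> Q))) -> (S & (S -> (Q & R))))}.
T (((P -> (~R & P)) <-> (Q & (Q -> Q))) -> (S & (S -> (Q & R)))): β-rule — branch into F ((P -> (~R & P)) <-> (Q & (Q -> Q)))  //  T (S & (S -> (Q & R))).
  branch 1 (add F ((P -> (~R & P)) <-> (Q & (Q -> Q)))):
    F ((P -> (~R & P)) <-> (Q & (Q -> Q))): β-rule — branch into T (P -> (~R & P)), F (Q & (Q -> Q))  //  F (P -> (~R & P)), T (Q & (Q -> Q)).
      branch 1.1 (add T (P -> (~R & P)), F (Q & (Q -> Q))):
        T (P -> (~R & P)): β-rule — branch into F P  //  T (~R & P).
          branch 1.1.1 (add F P):
            F (Q & (Q -> Q)): β-rule — branch into F Q  //  F (Q -> Q).
              branch 1.1.1.1 (add F Q):
                ○ open, literals {P=F, Q=F}.
              branch 1.1.1.2 (add F (Q -> Q)):
                F (Q -> Q): α-rule — add T Q, F Q.
                × closes — contains both Q and ~Q.
          branch 1.1.2 (add T (~R & P)):
            T (~R & P): α-rule — add T ~R, T P.
            F (Q & (Q -> Q)): β-rule — branch into F Q  //  F (Q -> Q).
              branch 1.1.2.1 (add F Q):
                ○ open, literals {P=T, Q=F, R=F}.
              branch 1.1.2.2 (add F (Q -> Q)):
                F (Q -> Q): α-rule — add T Q, F Q.
                × closes — contains both Q and ~Q.
      branch 1.2 (add F (P -> (~R & P)), T (Q & (Q -> Q))):
        F (P -> (~R & P)): α-rule — add T P, F (~R & P).
        T (Q & (Q -> Q)): α-rule — add T Q, T (Q -> Q).
        F (~R & P): β-rule — branch into F ~R  //  F P.
          branch 1.2.1 (add F ~R):
            T (Q -> Q): β-rule — branch into F Q  //  T Q.
              branch 1.2.1.1 (add F Q):
                × closes — contains both Q and ~Q.
              branch 1.2.1.2 (add T Q):
                ○ open, literals {P=T, Q=T, R=T}.
          branch 1.2.2 (add F P):
            × closes — contains both P and ~P.
  branch 2 (add T (S & (S -> (Q & R)))):
    T (S & (S -> (Q & R))): α-rule — add T S, T (S -> (Q & R)).
    T (S -> (Q & R)): β-rule — branch into F S  //  T (Q & R).
      branch 2.1 (add F S):
        × closes — contains both S and ~S.
      branch 2.2 (add T (Q & R)):
        T (Q & R): α-rule — add T Q, T R.
        ○ open, literals {Q=T, R=T, S=T}.
5 branches closed, 4 open.
Each open branch fixes some atoms; the unmentioned ones are free. Counting distinct full assignments: branch {P=F, Q=F} (S, R) contributes 4 new; branch {P=T, Q=F, R=F} (S) contributes 2 new; branch {P=T, Q=T, R=T} (S) contributes 2 new; branch {Q=T, R=T, S=T} (P) contributes 1 new. Total: 9.

9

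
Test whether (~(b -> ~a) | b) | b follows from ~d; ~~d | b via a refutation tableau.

Yes

Initial set: {~d; (~~d | b); ~((~(b -> ~a) | b) | b)}.
~((~(b -> ~a) | b) | b): α-rule — add ~(~(b -> ~a) | b), ~b.
~(~(b -> ~a) | b): α-rule — add ~~(b -> ~a), ~b.
(~~d | b): β-rule — branch into ~~d  //  b.
  branch 1 (add ~~d):
    ~~d: drop double negation, giving d.
    × closes — contains both d and ~d.
  branch 2 (add b):
    × closes — contains both b and ~b.
All 2 branches close.
Every branch closed, so the premises entail the conclusion.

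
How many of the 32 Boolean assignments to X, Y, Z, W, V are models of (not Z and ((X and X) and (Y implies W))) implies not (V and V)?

Initial set: {T ((not Z and ((X and X) and (Y implies W))) implies not (V and V))}.
T ((not Z and ((X and X) and (Y implies W))) implies not (V and V)): β-rule — branch into F (not Z and ((X and X) and (Y implies W)))  //  T not (V and V).
  branch 1 (add F (not Z and ((X and X) and (Y implies W)))):
    F (not Z and ((X and X) and (Y implies W))): β-rule — branch into F not Z  //  F ((X and X) and (Y implies W)).
      branch 1.1 (add F not Z):
        ○ open, literals {Z=1}.
      branch 1.2 (add F ((X and X) and (Y implies W))):
        F ((X and X) and (Y implies W)): β-rule — branch into F (X and X)  //  F (Y implies W).
          branch 1.2.1 (add F (X and X)):
            F (X and X): β-rule — branch into F X  //  F X.
              branch 1.2.1.1 (add F X):
                ○ open, literals {X=0}.
              branch 1.2.1.2 (add F X):
                ○ open, literals {X=0}.
          branch 1.2.2 (add F (Y implies W)):
            F (Y implies W): α-rule — add T Y, F W.
            ○ open, literals {W=0, Y=1}.
  branch 2 (add T not (V and V)):
    T not (V and V): β-rule — branch into F V  //  F V.
      branch 2.1 (add F V):
        ○ open, literals {V=0}.
      branch 2.2 (add F V):
        ○ open, literals {V=0}.
0 branches closed, 6 open.
Each open branch fixes some atoms; the unmentioned ones are free. Counting distinct full assignments: branch {Z=1} (X, Y, W, V) contributes 16 new; branch {X=0} (Y, Z, W, V) contributes 8 new; branch {X=0} (Y, Z, W, V) contributes 0 new; branch {W=0, Y=1} (X, Z, V) contributes 2 new; branch {V=0} (X, Y, Z, W) contributes 3 new; branch {V=0} (X, Y, Z, W) contributes 0 new. Total: 29.

29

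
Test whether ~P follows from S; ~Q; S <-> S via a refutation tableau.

No

Initial set: {T S; T ~Q; T (S <-> S); F ~P}.
T (S <-> S): β-rule — branch into T S, T S  //  F S, F S.
  branch 1 (add T S, T S):
    ○ open, literals {P=T, Q=F, S=T}.
  branch 2 (add F S, F S):
    × closes — contains both S and ~S.
1 branch closed, 1 open.
An open branch gives a countermodel: P=T, Q=F, S=T (unmentioned atoms arbitrary); the premises hold there but the conclusion fails.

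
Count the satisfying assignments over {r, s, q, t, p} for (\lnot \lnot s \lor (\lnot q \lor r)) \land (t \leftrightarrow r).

14

Initial set: {((\lnot \lnot s \lor (\lnot q \lor r)) \land (t \leftrightarrow r))}.
((\lnot \lnot s \lor (\lnot q \lor r)) \land (t \leftrightarrow r)): α-rule — add (\lnot \lnot s \lor (\lnot q \lor r)), (t \leftrightarrow r).
(\lnot \lnot s \lor (\lnot q \lor r)): β-rule — branch into \lnot \lnot s  //  (\lnot q \lor r).
  branch 1 (add \lnot \lnot s):
    \lnot \lnot s: drop double negation, giving s.
    (t \leftrightarrow r): β-rule — branch into t, r  //  \lnot t, \lnot r.
      branch 1.1 (add t, r):
        ○ open, literals {r=T, s=T, t=T}.
      branch 1.2 (add \lnot t, \lnot r):
        ○ open, literals {r=F, s=T, t=F}.
  branch 2 (add (\lnot q \lor r)):
    (t \leftrightarrow r): β-rule — branch into t, r  //  \lnot t, \lnot r.
      branch 2.1 (add t, r):
        (\lnot q \lor r): β-rule — branch into \lnot q  //  r.
          branch 2.1.1 (add \lnot q):
            ○ open, literals {q=F, r=T, t=T}.
          branch 2.1.2 (add r):
            ○ open, literals {r=T, t=T}.
      branch 2.2 (add \lnot t, \lnot r):
        (\lnot q \lor r): β-rule — branch into \lnot q  //  r.
          branch 2.2.1 (add \lnot q):
            ○ open, literals {q=F, r=F, t=F}.
          branch 2.2.2 (add r):
            × closes — contains both r and \lnot r.
1 branch closed, 5 open.
Each open branch fixes some atoms; the unmentioned ones are free. Counting distinct full assignments: branch {r=T, s=T, t=T} (q, p) contributes 4 new; branch {r=F, s=T, t=F} (q, p) contributes 4 new; branch {q=F, r=T, t=T} (s, p) contributes 2 new; branch {r=T, t=T} (s, q, p) contributes 2 new; branch {q=F, r=F, t=F} (s, p) contributes 2 new. Total: 14.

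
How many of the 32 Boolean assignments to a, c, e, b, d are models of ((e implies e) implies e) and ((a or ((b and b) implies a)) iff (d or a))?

12

Initial set: {(((e implies e) implies e) and ((a or ((b and b) implies a)) iff (d or a)))}.
(((e implies e) implies e) and ((a or ((b and b) implies a)) iff (d or a))): α-rule — add ((e implies e) implies e), ((a or ((b and b) implies a)) iff (d or a)).
((e implies e) implies e): β-rule — branch into not (e implies e)  //  e.
  branch 1 (add not (e implies e)):
    not (e implies e): α-rule — add e, not e.
    × closes — contains both e and not e.
  branch 2 (add e):
    ((a or ((b and b) implies a)) iff (d or a)): β-rule — branch into (a or ((b and b) implies a)), (d or a)  //  not (a or ((b and b) implies a)), not (d or a).
      branch 2.1 (add (a or ((b and b) implies a)), (d or a)):
        (a or ((b and b) implies a)): β-rule — branch into a  //  ((b and b) implies a).
          branch 2.1.1 (add a):
            (d or a): β-rule — branch into d  //  a.
              branch 2.1.1.1 (add d):
                ○ open, literals {a=true, d=true, e=true}.
              branch 2.1.1.2 (add a):
                ○ open, literals {a=true, e=true}.
          branch 2.1.2 (add ((b and b) implies a)):
            (d or a): β-rule — branch into d  //  a.
              branch 2.1.2.1 (add d):
                ((b and b) implies a): β-rule — branch into not (b and b)  //  a.
                  branch 2.1.2.1.1 (add not (b and b)):
                    not (b and b): β-rule — branch into not b  //  not b.
                      branch 2.1.2.1.1.1 (add not b):
                        ○ open, literals {b=false, d=true, e=true}.
                      branch 2.1.2.1.1.2 (add not b):
                        ○ open, literals {b=false, d=true, e=true}.
                  branch 2.1.2.1.2 (add a):
                    ○ open, literals {a=true, d=true, e=true}.
              branch 2.1.2.2 (add a):
                ((b and b) implies a): β-rule — branch into not (b and b)  //  a.
                  branch 2.1.2.2.1 (add not (b and b)):
                    not (b and b): β-rule — branch into not b  //  not b.
                      branch 2.1.2.2.1.1 (add not b):
                        ○ open, literals {a=true, b=false, e=true}.
                      branch 2.1.2.2.1.2 (add not b):
                        ○ open, literals {a=true, b=false, e=true}.
                  branch 2.1.2.2.2 (add a):
                    ○ open, literals {a=true, e=true}.
      branch 2.2 (add not (a or ((b and b) implies a)), not (d or a)):
        not (a or ((b and b) implies a)): α-rule — add not a, not ((b and b) implies a).
        not (d or a): α-rule — add not d, not a.
        not ((b and b) implies a): α-rule — add (b and b), not a.
        (b and b): α-rule — add b, b.
        ○ open, literals {a=false, b=true, d=false, e=true}.
1 branch closed, 9 open.
Each open branch fixes some atoms; the unmentioned ones are free. Counting distinct full assignments: branch {a=true, d=true, e=true} (c, b) contributes 4 new; branch {a=true, e=true} (c, b, d) contributes 4 new; branch {b=false, d=true, e=true} (a, c) contributes 2 new; branch {b=false, d=true, e=true} (a, c) contributes 0 new; branch {a=true, d=true, e=true} (c, b) contributes 0 new; branch {a=true, b=false, e=true} (c, d) contributes 0 new; branch {a=true, b=false, e=true} (c, d) contributes 0 new; branch {a=true, e=true} (c, b, d) contributes 0 new; branch {a=false, b=true, d=false, e=true} (c) contributes 2 new. Total: 12.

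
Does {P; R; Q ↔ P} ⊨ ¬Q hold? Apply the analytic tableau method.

Initial set: {P; R; (Q ↔ P); ¬¬Q}.
(Q ↔ P): β-rule — branch into Q, P  //  ¬Q, ¬P.
  branch 1 (add Q, P):
    ○ open, literals {P=T, Q=T, R=T}.
  branch 2 (add ¬Q, ¬P):
    × closes — contains both Q and ¬Q.
1 branch closed, 1 open.
An open branch gives a countermodel: P=T, Q=T, R=T (unmentioned atoms arbitrary); the premises hold there but the conclusion fails.

No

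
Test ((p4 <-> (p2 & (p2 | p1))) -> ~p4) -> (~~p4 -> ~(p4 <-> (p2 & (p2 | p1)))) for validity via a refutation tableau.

Valid

Assume the negation and expand:
Initial set: {F (((p4 <-> (p2 & (p2 | p1))) -> ~p4) -> (~~p4 -> ~(p4 <-> (p2 & (p2 | p1)))))}.
F (((p4 <-> (p2 & (p2 | p1))) -> ~p4) -> (~~p4 -> ~(p4 <-> (p2 & (p2 | p1))))): α-rule — add T ((p4 <-> (p2 & (p2 | p1))) -> ~p4), F (~~p4 -> ~(p4 <-> (p2 & (p2 | p1)))).
F (~~p4 -> ~(p4 <-> (p2 & (p2 | p1)))): α-rule — add T ~~p4, F ~(p4 <-> (p2 & (p2 | p1))).
T ~~p4: drop double negation, giving T p4.
T ((p4 <-> (p2 & (p2 | p1))) -> ~p4): β-rule — branch into F (p4 <-> (p2 & (p2 | p1)))  //  T ~p4.
  branch 1 (add F (p4 <-> (p2 & (p2 | p1)))):
    F ~(p4 <-> (p2 & (p2 | p1))): β-rule — branch into T p4, T (p2 & (p2 | p1))  //  F p4, F (p2 & (p2 | p1)).
      branch 1.1 (add T p4, T (p2 & (p2 | p1))):
        T (p2 & (p2 | p1)): α-rule — add T p2, T (p2 | p1).
        F (p4 <-> (p2 & (p2 | p1))): β-rule — branch into T p4, F (p2 & (p2 | p1))  //  F p4, T (p2 & (p2 | p1)).
          branch 1.1.1 (add T p4, F (p2 & (p2 | p1))):
            T (p2 | p1): β-rule — branch into T p2  //  T p1.
              branch 1.1.1.1 (add T p2):
                F (p2 & (p2 | p1)): β-rule — branch into F p2  //  F (p2 | p1).
                  branch 1.1.1.1.1 (add F p2):
                    × closes — contains both p2 and ~p2.
                  branch 1.1.1.1.2 (add F (p2 | p1)):
                    F (p2 | p1): α-rule — add F p2, F p1.
                    × closes — contains both p2 and ~p2.
              branch 1.1.1.2 (add T p1):
                F (p2 & (p2 | p1)): β-rule — branch into F p2  //  F (p2 | p1).
                  branch 1.1.1.2.1 (add F p2):
                    × closes — contains both p2 and ~p2.
                  branch 1.1.1.2.2 (add F (p2 | p1)):
                    F (p2 | p1): α-rule — add F p2, F p1.
                    × closes — contains both p2 and ~p2.
          branch 1.1.2 (add F p4, T (p2 & (p2 | p1))):
            × closes — contains both p4 and ~p4.
      branch 1.2 (add F p4, F (p2 & (p2 | p1))):
        × closes — contains both p4 and ~p4.
  branch 2 (add T ~p4):
    × closes — contains both p4 and ~p4.
All 7 branches close.
Every branch closed, so the negation is unsatisfiable and the formula is valid.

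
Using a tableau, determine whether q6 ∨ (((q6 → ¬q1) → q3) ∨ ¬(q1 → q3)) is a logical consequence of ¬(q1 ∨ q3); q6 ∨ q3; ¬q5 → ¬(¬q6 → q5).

Initial set: {T ¬(q1 ∨ q3); T (q6 ∨ q3); T (¬q5 → ¬(¬q6 → q5)); F (q6 ∨ (((q6 → ¬q1) → q3) ∨ ¬(q1 → q3)))}.
T ¬(q1 ∨ q3): α-rule — add F q1, F q3.
F (q6 ∨ (((q6 → ¬q1) → q3) ∨ ¬(q1 → q3))): α-rule — add F q6, F (((q6 → ¬q1) → q3) ∨ ¬(q1 → q3)).
F (((q6 → ¬q1) → q3) ∨ ¬(q1 → q3)): α-rule — add F ((q6 → ¬q1) → q3), F ¬(q1 → q3).
F ((q6 → ¬q1) → q3): α-rule — add T (q6 → ¬q1), F q3.
T (q6 ∨ q3): β-rule — branch into T q6  //  T q3.
  branch 1 (add T q6):
    × closes — contains both q6 and ¬q6.
  branch 2 (add T q3):
    × closes — contains both q3 and ¬q3.
All 2 branches close.
Every branch closed, so the premises entail the conclusion.

Yes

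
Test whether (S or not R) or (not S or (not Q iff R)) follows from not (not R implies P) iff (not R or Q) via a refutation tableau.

Initial set: {(not (not R implies P) iff (not R or Q)); not ((S or not R) or (not S or (not Q iff R)))}.
not ((S or not R) or (not S or (not Q iff R))): α-rule — add not (S or not R), not (not S or (not Q iff R)).
not (S or not R): α-rule — add not S, not not R.
not (not S or (not Q iff R)): α-rule — add not not S, not (not Q iff R).
× closes — contains both S and not S.
All 1 branch closes.
Every branch closed, so the premises entail the conclusion.

Yes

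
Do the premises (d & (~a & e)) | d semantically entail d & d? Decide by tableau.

Initial set: {((d & (~a & e)) | d); ~(d & d)}.
((d & (~a & e)) | d): β-rule — branch into (d & (~a & e))  //  d.
  branch 1 (add (d & (~a & e))):
    (d & (~a & e)): α-rule — add d, (~a & e).
    (~a & e): α-rule — add ~a, e.
    ~(d & d): β-rule — branch into ~d  //  ~d.
      branch 1.1 (add ~d):
        × closes — contains both d and ~d.
      branch 1.2 (add ~d):
        × closes — contains both d and ~d.
  branch 2 (add d):
    ~(d & d): β-rule — branch into ~d  //  ~d.
      branch 2.1 (add ~d):
        × closes — contains both d and ~d.
      branch 2.2 (add ~d):
        × closes — contains both d and ~d.
All 4 branches close.
Every branch closed, so the premises entail the conclusion.

Yes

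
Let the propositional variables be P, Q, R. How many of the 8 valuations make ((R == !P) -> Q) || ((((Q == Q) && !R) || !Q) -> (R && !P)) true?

7

Initial set: {(((R == !P) -> Q) || ((((Q == Q) && !R) || !Q) -> (R && !P)))}.
(((R == !P) -> Q) || ((((Q == Q) && !R) || !Q) -> (R && !P))): β-rule — branch into ((R == !P) -> Q)  //  ((((Q == Q) && !R) || !Q) -> (R && !P)).
  branch 1 (add ((R == !P) -> Q)):
    ((R == !P) -> Q): β-rule — branch into !(R == !P)  //  Q.
      branch 1.1 (add !(R == !P)):
        !(R == !P): β-rule — branch into R, !!P  //  !R, !P.
          branch 1.1.1 (add R, !!P):
            ○ open, literals {P=T, R=T}.
          branch 1.1.2 (add !R, !P):
            ○ open, literals {P=F, R=F}.
      branch 1.2 (add Q):
        ○ open, literals {Q=T}.
  branch 2 (add ((((Q == Q) && !R) || !Q) -> (R && !P))):
    ((((Q == Q) && !R) || !Q) -> (R && !P)): β-rule — branch into !(((Q == Q) && !R) || !Q)  //  (R && !P).
      branch 2.1 (add !(((Q == Q) && !R) || !Q)):
        !(((Q == Q) && !R) || !Q): α-rule — add !((Q == Q) && !R), !!Q.
        !((Q == Q) && !R): β-rule — branch into !(Q == Q)  //  !!R.
          branch 2.1.1 (add !(Q == Q)):
            !(Q == Q): β-rule — branch into Q, !Q  //  !Q, Q.
              branch 2.1.1.1 (add Q, !Q):
                × closes — contains both Q and !Q.
              branch 2.1.1.2 (add !Q, Q):
                × closes — contains both Q and !Q.
          branch 2.1.2 (add !!R):
            ○ open, literals {Q=T, R=T}.
      branch 2.2 (add (R && !P)):
        (R && !P): α-rule — add R, !P.
        ○ open, literals {P=F, R=T}.
2 branches closed, 5 open.
Each open branch fixes some atoms; the unmentioned ones are free. Counting distinct full assignments: branch {P=T, R=T} (Q) contributes 2 new; branch {P=F, R=F} (Q) contributes 2 new; branch {Q=T} (P, R) contributes 2 new; branch {Q=T, R=T} (P) contributes 0 new; branch {P=F, R=T} (Q) contributes 1 new. Total: 7.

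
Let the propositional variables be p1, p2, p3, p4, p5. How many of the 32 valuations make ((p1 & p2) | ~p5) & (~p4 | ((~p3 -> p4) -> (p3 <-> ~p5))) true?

Initial set: {T (((p1 & p2) | ~p5) & (~p4 | ((~p3 -> p4) -> (p3 <-> ~p5))))}.
T (((p1 & p2) | ~p5) & (~p4 | ((~p3 -> p4) -> (p3 <-> ~p5)))): α-rule — add T ((p1 & p2) | ~p5), T (~p4 | ((~p3 -> p4) -> (p3 <-> ~p5))).
T ((p1 & p2) | ~p5): β-rule — branch into T (p1 & p2)  //  T ~p5.
  branch 1 (add T (p1 & p2)):
    T (p1 & p2): α-rule — add T p1, T p2.
    T (~p4 | ((~p3 -> p4) -> (p3 <-> ~p5))): β-rule — branch into T ~p4  //  T ((~p3 -> p4) -> (p3 <-> ~p5)).
      branch 1.1 (add T ~p4):
        ○ open, literals {p1=true, p2=true, p4=false}.
      branch 1.2 (add T ((~p3 -> p4) -> (p3 <-> ~p5))):
        T ((~p3 -> p4) -> (p3 <-> ~p5)): β-rule — branch into F (~p3 -> p4)  //  T (p3 <-> ~p5).
          branch 1.2.1 (add F (~p3 -> p4)):
            F (~p3 -> p4): α-rule — add T ~p3, F p4.
            ○ open, literals {p1=true, p2=true, p3=false, p4=false}.
          branch 1.2.2 (add T (p3 <-> ~p5)):
            T (p3 <-> ~p5): β-rule — branch into T p3, T ~p5  //  F p3, F ~p5.
              branch 1.2.2.1 (add T p3, T ~p5):
                ○ open, literals {p1=true, p2=true, p3=true, p5=false}.
              branch 1.2.2.2 (add F p3, F ~p5):
                ○ open, literals {p1=true, p2=true, p3=false, p5=true}.
  branch 2 (add T ~p5):
    T (~p4 | ((~p3 -> p4) -> (p3 <-> ~p5))): β-rule — branch into T ~p4  //  T ((~p3 -> p4) -> (p3 <-> ~p5)).
      branch 2.1 (add T ~p4):
        ○ open, literals {p4=false, p5=false}.
      branch 2.2 (add T ((~p3 -> p4) -> (p3 <-> ~p5))):
        T ((~p3 -> p4) -> (p3 <-> ~p5)): β-rule — branch into F (~p3 -> p4)  //  T (p3 <-> ~p5).
          branch 2.2.1 (add F (~p3 -> p4)):
            F (~p3 -> p4): α-rule — add T ~p3, F p4.
            ○ open, literals {p3=false, p4=false, p5=false}.
          branch 2.2.2 (add T (p3 <-> ~p5)):
            T (p3 <-> ~p5): β-rule — branch into T p3, T ~p5  //  F p3, F ~p5.
              branch 2.2.2.1 (add T p3, T ~p5):
                ○ open, literals {p3=true, p5=false}.
              branch 2.2.2.2 (add F p3, F ~p5):
                × closes — contains both p5 and ~p5.
1 branch closed, 7 open.
Each open branch fixes some atoms; the unmentioned ones are free. Counting distinct full assignments: branch {p1=true, p2=true, p4=false} (p3, p5) contributes 4 new; branch {p1=true, p2=true, p3=false, p4=false} (p5) contributes 0 new; branch {p1=true, p2=true, p3=true, p5=false} (p4) contributes 1 new; branch {p1=true, p2=true, p3=false, p5=true} (p4) contributes 1 new; branch {p4=false, p5=false} (p1, p2, p3) contributes 6 new; branch {p3=false, p4=false, p5=false} (p1, p2) contributes 0 new; branch {p3=true, p5=false} (p1, p2, p4) contributes 3 new. Total: 15.

15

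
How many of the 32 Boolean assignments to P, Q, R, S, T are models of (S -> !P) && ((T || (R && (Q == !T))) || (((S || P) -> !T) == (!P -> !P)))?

24

Initial set: {((S -> !P) && ((T || (R && (Q == !T))) || (((S || P) -> !T) == (!P -> !P))))}.
((S -> !P) && ((T || (R && (Q == !T))) || (((S || P) -> !T) == (!P -> !P)))): α-rule — add (S -> !P), ((T || (R && (Q == !T))) || (((S || P) -> !T) == (!P -> !P))).
(S -> !P): β-rule — branch into !S  //  !P.
  branch 1 (add !S):
    ((T || (R && (Q == !T))) || (((S || P) -> !T) == (!P -> !P))): β-rule — branch into (T || (R && (Q == !T)))  //  (((S || P) -> !T) == (!P -> !P)).
      branch 1.1 (add (T || (R && (Q == !T)))):
        (T || (R && (Q == !T))): β-rule — branch into T  //  (R && (Q == !T)).
          branch 1.1.1 (add T):
            ○ open, literals {S=false, T=true}.
          branch 1.1.2 (add (R && (Q == !T))):
            (R && (Q == !T)): α-rule — add R, (Q == !T).
            (Q == !T): β-rule — branch into Q, !T  //  !Q, !!T.
              branch 1.1.2.1 (add Q, !T):
                ○ open, literals {Q=true, R=true, S=false, T=false}.
              branch 1.1.2.2 (add !Q, !!T):
                ○ open, literals {Q=false, R=true, S=false, T=true}.
      branch 1.2 (add (((S || P) -> !T) == (!P -> !P))):
        (((S || P) -> !T) == (!P -> !P)): β-rule — branch into ((S || P) -> !T), (!P -> !P)  //  !((S || P) -> !T), !(!P -> !P).
          branch 1.2.1 (add ((S || P) -> !T), (!P -> !P)):
            ((S || P) -> !T): β-rule — branch into !(S || P)  //  !T.
              branch 1.2.1.1 (add !(S || P)):
                !(S || P): α-rule — add !S, !P.
                (!P -> !P): β-rule — branch into !!P  //  !P.
                  branch 1.2.1.1.1 (add !!P):
                    × closes — contains both P and !P.
                  branch 1.2.1.1.2 (add !P):
                    ○ open, literals {P=false, S=false}.
              branch 1.2.1.2 (add !T):
                (!P -> !P): β-rule — branch into !!P  //  !P.
                  branch 1.2.1.2.1 (add !!P):
                    ○ open, literals {P=true, S=false, T=false}.
                  branch 1.2.1.2.2 (add !P):
                    ○ open, literals {P=false, S=false, T=false}.
          branch 1.2.2 (add !((S || P) -> !T), !(!P -> !P)):
            !((S || P) -> !T): α-rule — add (S || P), !!T.
            !(!P -> !P): α-rule — add !P, !!P.
            × closes — contains both P and !P.
  branch 2 (add !P):
    ((T || (R && (Q == !T))) || (((S || P) -> !T) == (!P -> !P))): β-rule — branch into (T || (R && (Q == !T)))  //  (((S || P) -> !T) == (!P -> !P)).
      branch 2.1 (add (T || (R && (Q == !T)))):
        (T || (R && (Q == !T))): β-rule — branch into T  //  (R && (Q == !T)).
          branch 2.1.1 (add T):
            ○ open, literals {P=false, T=true}.
          branch 2.1.2 (add (R && (Q == !T))):
            (R && (Q == !T)): α-rule — add R, (Q == !T).
            (Q == !T): β-rule — branch into Q, !T  //  !Q, !!T.
              branch 2.1.2.1 (add Q, !T):
                ○ open, literals {P=false, Q=true, R=true, T=false}.
              branch 2.1.2.2 (add !Q, !!T):
                ○ open, literals {P=false, Q=false, R=true, T=true}.
      branch 2.2 (add (((S || P) -> !T) == (!P -> !P))):
        (((S || P) -> !T) == (!P -> !P)): β-rule — branch into ((S || P) -> !T), (!P -> !P)  //  !((S || P) -> !T), !(!P -> !P).
          branch 2.2.1 (add ((S || P) -> !T), (!P -> !P)):
            ((S || P) -> !T): β-rule — branch into !(S || P)  //  !T.
              branch 2.2.1.1 (add !(S || P)):
                !(S || P): α-rule — add !S, !P.
                (!P -> !P): β-rule — branch into !!P  //  !P.
                  branch 2.2.1.1.1 (add !!P):
                    × closes — contains both P and !P.
                  branch 2.2.1.1.2 (add !P):
                    ○ open, literals {P=false, S=false}.
              branch 2.2.1.2 (add !T):
                (!P -> !P): β-rule — branch into !!P  //  !P.
                  branch 2.2.1.2.1 (add !!P):
                    × closes — contains both P and !P.
                  branch 2.2.1.2.2 (add !P):
                    ○ open, literals {P=false, T=false}.
          branch 2.2.2 (add !((S || P) -> !T), !(!P -> !P)):
            !((S || P) -> !T): α-rule — add (S || P), !!T.
            !(!P -> !P): α-rule — add !P, !!P.
            × closes — contains both P and !P.
5 branches closed, 11 open.
Each open branch fixes some atoms; the unmentioned ones are free. Counting distinct full assignments: branch {S=false, T=true} (P, Q, R) contributes 8 new; branch {Q=true, R=true, S=false, T=false} (P) contributes 2 new; branch {Q=false, R=true, S=false, T=true} (P) contributes 0 new; branch {P=false, S=false} (Q, R, T) contributes 3 new; branch {P=true, S=false, T=false} (Q, R) contributes 3 new; branch {P=false, S=false, T=false} (Q, R) contributes 0 new; branch {P=false, T=true} (Q, R, S) contributes 4 new; branch {P=false, Q=true, R=true, T=false} (S) contributes 1 new; branch {P=false, Q=false, R=true, T=true} (S) contributes 0 new; branch {P=false, S=false} (Q, R, T) contributes 0 new; branch {P=false, T=false} (Q, R, S) contributes 3 new. Total: 24.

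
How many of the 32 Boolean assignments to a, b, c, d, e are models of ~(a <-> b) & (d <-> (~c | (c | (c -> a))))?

8

Initial set: {(~(a <-> b) & (d <-> (~c | (c | (c -> a)))))}.
(~(a <-> b) & (d <-> (~c | (c | (c -> a))))): α-rule — add ~(a <-> b), (d <-> (~c | (c | (c -> a)))).
~(a <-> b): β-rule — branch into a, ~b  //  ~a, b.
  branch 1 (add a, ~b):
    (d <-> (~c | (c | (c -> a)))): β-rule — branch into d, (~c | (c | (c -> a)))  //  ~d, ~(~c | (c | (c -> a))).
      branch 1.1 (add d, (~c | (c | (c -> a)))):
        (~c | (c | (c -> a))): β-rule — branch into ~c  //  (c | (c -> a)).
          branch 1.1.1 (add ~c):
            ○ open, literals {a=1, b=0, c=0, d=1}.
          branch 1.1.2 (add (c | (c -> a))):
            (c | (c -> a)): β-rule — branch into c  //  (c -> a).
              branch 1.1.2.1 (add c):
                ○ open, literals {a=1, b=0, c=1, d=1}.
              branch 1.1.2.2 (add (c -> a)):
                (c -> a): β-rule — branch into ~c  //  a.
                  branch 1.1.2.2.1 (add ~c):
                    ○ open, literals {a=1, b=0, c=0, d=1}.
                  branch 1.1.2.2.2 (add a):
                    ○ open, literals {a=1, b=0, d=1}.
      branch 1.2 (add ~d, ~(~c | (c | (c -> a)))):
        ~(~c | (c | (c -> a))): α-rule — add ~~c, ~(c | (c -> a)).
        ~(c | (c -> a)): α-rule — add ~c, ~(c -> a).
        × closes — contains both c and ~c.
  branch 2 (add ~a, b):
    (d <-> (~c | (c | (c -> a)))): β-rule — branch into d, (~c | (c | (c -> a)))  //  ~d, ~(~c | (c | (c -> a))).
      branch 2.1 (add d, (~c | (c | (c -> a)))):
        (~c | (c | (c -> a))): β-rule — branch into ~c  //  (c | (c -> a)).
          branch 2.1.1 (add ~c):
            ○ open, literals {a=0, b=1, c=0, d=1}.
          branch 2.1.2 (add (c | (c -> a))):
            (c | (c -> a)): β-rule — branch into c  //  (c -> a).
              branch 2.1.2.1 (add c):
                ○ open, literals {a=0, b=1, c=1, d=1}.
              branch 2.1.2.2 (add (c -> a)):
                (c -> a): β-rule — branch into ~c  //  a.
                  branch 2.1.2.2.1 (add ~c):
                    ○ open, literals {a=0, b=1, c=0, d=1}.
                  branch 2.1.2.2.2 (add a):
                    × closes — contains both a and ~a.
      branch 2.2 (add ~d, ~(~c | (c | (c -> a)))):
        ~(~c | (c | (c -> a))): α-rule — add ~~c, ~(c | (c -> a)).
        ~(c | (c -> a)): α-rule — add ~c, ~(c -> a).
        × closes — contains both c and ~c.
3 branches closed, 7 open.
Each open branch fixes some atoms; the unmentioned ones are free. Counting distinct full assignments: branch {a=1, b=0, c=0, d=1} (e) contributes 2 new; branch {a=1, b=0, c=1, d=1} (e) contributes 2 new; branch {a=1, b=0, c=0, d=1} (e) contributes 0 new; branch {a=1, b=0, d=1} (c, e) contributes 0 new; branch {a=0, b=1, c=0, d=1} (e) contributes 2 new; branch {a=0, b=1, c=1, d=1} (e) contributes 2 new; branch {a=0, b=1, c=0, d=1} (e) contributes 0 new. Total: 8.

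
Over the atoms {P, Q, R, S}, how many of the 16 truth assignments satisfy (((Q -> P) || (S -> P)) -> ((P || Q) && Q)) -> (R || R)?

12

Initial set: {((((Q -> P) || (S -> P)) -> ((P || Q) && Q)) -> (R || R))}.
((((Q -> P) || (S -> P)) -> ((P || Q) && Q)) -> (R || R)): β-rule — branch into !(((Q -> P) || (S -> P)) -> ((P || Q) && Q))  //  (R || R).
  branch 1 (add !(((Q -> P) || (S -> P)) -> ((P || Q) && Q))):
    !(((Q -> P) || (S -> P)) -> ((P || Q) && Q)): α-rule — add ((Q -> P) || (S -> P)), !((P || Q) && Q).
    ((Q -> P) || (S -> P)): β-rule — branch into (Q -> P)  //  (S -> P).
      branch 1.1 (add (Q -> P)):
        !((P || Q) && Q): β-rule — branch into !(P || Q)  //  !Q.
          branch 1.1.1 (add !(P || Q)):
            !(P || Q): α-rule — add !P, !Q.
            (Q -> P): β-rule — branch into !Q  //  P.
              branch 1.1.1.1 (add !Q):
                ○ open, literals {P=0, Q=0}.
              branch 1.1.1.2 (add P):
                × closes — contains both P and !P.
          branch 1.1.2 (add !Q):
            (Q -> P): β-rule — branch into !Q  //  P.
              branch 1.1.2.1 (add !Q):
                ○ open, literals {Q=0}.
              branch 1.1.2.2 (add P):
                ○ open, literals {P=1, Q=0}.
      branch 1.2 (add (S -> P)):
        !((P || Q) && Q): β-rule — branch into !(P || Q)  //  !Q.
          branch 1.2.1 (add !(P || Q)):
            !(P || Q): α-rule — add !P, !Q.
            (S -> P): β-rule — branch into !S  //  P.
              branch 1.2.1.1 (add !S):
                ○ open, literals {P=0, Q=0, S=0}.
              branch 1.2.1.2 (add P):
                × closes — contains both P and !P.
          branch 1.2.2 (add !Q):
            (S -> P): β-rule — branch into !S  //  P.
              branch 1.2.2.1 (add !S):
                ○ open, literals {Q=0, S=0}.
              branch 1.2.2.2 (add P):
                ○ open, literals {P=1, Q=0}.
  branch 2 (add (R || R)):
    (R || R): β-rule — branch into R  //  R.
      branch 2.1 (add R):
        ○ open, literals {R=1}.
      branch 2.2 (add R):
        ○ open, literals {R=1}.
2 branches closed, 8 open.
Each open branch fixes some atoms; the unmentioned ones are free. Counting distinct full assignments: branch {P=0, Q=0} (R, S) contributes 4 new; branch {Q=0} (P, R, S) contributes 4 new; branch {P=1, Q=0} (R, S) contributes 0 new; branch {P=0, Q=0, S=0} (R) contributes 0 new; branch {Q=0, S=0} (P, R) contributes 0 new; branch {P=1, Q=0} (R, S) contributes 0 new; branch {R=1} (P, Q, S) contributes 4 new; branch {R=1} (P, Q, S) contributes 0 new. Total: 12.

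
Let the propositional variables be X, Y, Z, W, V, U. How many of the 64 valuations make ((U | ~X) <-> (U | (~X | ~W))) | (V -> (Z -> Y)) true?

Initial set: {T (((U | ~X) <-> (U | (~X | ~W))) | (V -> (Z -> Y)))}.
T (((U | ~X) <-> (U | (~X | ~W))) | (V -> (Z -> Y))): β-rule — branch into T ((U | ~X) <-> (U | (~X | ~W)))  //  T (V -> (Z -> Y)).
  branch 1 (add T ((U | ~X) <-> (U | (~X | ~W)))):
    T ((U | ~X) <-> (U | (~X | ~W))): β-rule — branch into T (U | ~X), T (U | (~X | ~W))  //  F (U | ~X), F (U | (~X | ~W)).
      branch 1.1 (add T (U | ~X), T (U | (~X | ~W))):
        T (U | ~X): β-rule — branch into T U  //  T ~X.
          branch 1.1.1 (add T U):
            T (U | (~X | ~W)): β-rule — branch into T U  //  T (~X | ~W).
              branch 1.1.1.1 (add T U):
                ○ open, literals {U=true}.
              branch 1.1.1.2 (add T (~X | ~W)):
                T (~X | ~W): β-rule — branch into T ~X  //  T ~W.
                  branch 1.1.1.2.1 (add T ~X):
                    ○ open, literals {U=true, X=false}.
                  branch 1.1.1.2.2 (add T ~W):
                    ○ open, literals {U=true, W=false}.
          branch 1.1.2 (add T ~X):
            T (U | (~X | ~W)): β-rule — branch into T U  //  T (~X | ~W).
              branch 1.1.2.1 (add T U):
                ○ open, literals {U=true, X=false}.
              branch 1.1.2.2 (add T (~X | ~W)):
                T (~X | ~W): β-rule — branch into T ~X  //  T ~W.
                  branch 1.1.2.2.1 (add T ~X):
                    ○ open, literals {X=false}.
                  branch 1.1.2.2.2 (add T ~W):
                    ○ open, literals {W=false, X=false}.
      branch 1.2 (add F (U | ~X), F (U | (~X | ~W))):
        F (U | ~X): α-rule — add F U, F ~X.
        F (U | (~X | ~W)): α-rule — add F U, F (~X | ~W).
        F (~X | ~W): α-rule — add F ~X, F ~W.
        ○ open, literals {U=false, W=true, X=true}.
  branch 2 (add T (V -> (Z -> Y))):
    T (V -> (Z -> Y)): β-rule — branch into F V  //  T (Z -> Y).
      branch 2.1 (add F V):
        ○ open, literals {V=false}.
      branch 2.2 (add T (Z -> Y)):
        T (Z -> Y): β-rule — branch into F Z  //  T Y.
          branch 2.2.1 (add F Z):
            ○ open, literals {Z=false}.
          branch 2.2.2 (add T Y):
            ○ open, literals {Y=true}.
0 branches closed, 10 open.
Each open branch fixes some atoms; the unmentioned ones are free. Counting distinct full assignments: branch {U=true} (X, Y, Z, W, V) contributes 32 new; branch {U=true, X=false} (Y, Z, W, V) contributes 0 new; branch {U=true, W=false} (X, Y, Z, V) contributes 0 new; branch {U=true, X=false} (Y, Z, W, V) contributes 0 new; branch {X=false} (Y, Z, W, V, U) contributes 16 new; branch {W=false, X=false} (Y, Z, V, U) contributes 0 new; branch {U=false, W=true, X=true} (Y, Z, V) contributes 8 new; branch {V=false} (X, Y, Z, W, U) contributes 4 new; branch {Z=false} (X, Y, W, V, U) contributes 2 new; branch {Y=true} (X, Z, W, V, U) contributes 1 new. Total: 63.

63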